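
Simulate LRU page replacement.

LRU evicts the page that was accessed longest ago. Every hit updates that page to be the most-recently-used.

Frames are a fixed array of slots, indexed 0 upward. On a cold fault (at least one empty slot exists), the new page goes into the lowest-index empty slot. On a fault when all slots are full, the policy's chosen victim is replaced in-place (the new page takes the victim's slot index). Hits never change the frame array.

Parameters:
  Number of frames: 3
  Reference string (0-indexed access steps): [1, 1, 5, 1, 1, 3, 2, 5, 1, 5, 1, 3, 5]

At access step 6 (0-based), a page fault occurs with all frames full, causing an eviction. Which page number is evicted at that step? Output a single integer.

Step 0: ref 1 -> FAULT, frames=[1,-,-]
Step 1: ref 1 -> HIT, frames=[1,-,-]
Step 2: ref 5 -> FAULT, frames=[1,5,-]
Step 3: ref 1 -> HIT, frames=[1,5,-]
Step 4: ref 1 -> HIT, frames=[1,5,-]
Step 5: ref 3 -> FAULT, frames=[1,5,3]
Step 6: ref 2 -> FAULT, evict 5, frames=[1,2,3]
At step 6: evicted page 5

Answer: 5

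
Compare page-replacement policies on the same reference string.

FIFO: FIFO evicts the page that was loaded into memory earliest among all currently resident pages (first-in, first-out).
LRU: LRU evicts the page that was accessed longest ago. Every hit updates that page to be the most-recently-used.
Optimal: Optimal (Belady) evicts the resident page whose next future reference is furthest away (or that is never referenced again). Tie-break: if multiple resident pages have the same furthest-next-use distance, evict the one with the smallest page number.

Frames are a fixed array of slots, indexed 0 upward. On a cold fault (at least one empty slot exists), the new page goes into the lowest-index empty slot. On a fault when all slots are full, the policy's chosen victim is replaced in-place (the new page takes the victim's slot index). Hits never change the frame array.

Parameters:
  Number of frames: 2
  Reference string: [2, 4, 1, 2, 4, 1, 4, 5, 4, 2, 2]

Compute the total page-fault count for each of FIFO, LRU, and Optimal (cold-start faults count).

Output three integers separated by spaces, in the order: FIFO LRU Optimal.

Answer: 9 8 6

Derivation:
--- FIFO ---
  step 0: ref 2 -> FAULT, frames=[2,-] (faults so far: 1)
  step 1: ref 4 -> FAULT, frames=[2,4] (faults so far: 2)
  step 2: ref 1 -> FAULT, evict 2, frames=[1,4] (faults so far: 3)
  step 3: ref 2 -> FAULT, evict 4, frames=[1,2] (faults so far: 4)
  step 4: ref 4 -> FAULT, evict 1, frames=[4,2] (faults so far: 5)
  step 5: ref 1 -> FAULT, evict 2, frames=[4,1] (faults so far: 6)
  step 6: ref 4 -> HIT, frames=[4,1] (faults so far: 6)
  step 7: ref 5 -> FAULT, evict 4, frames=[5,1] (faults so far: 7)
  step 8: ref 4 -> FAULT, evict 1, frames=[5,4] (faults so far: 8)
  step 9: ref 2 -> FAULT, evict 5, frames=[2,4] (faults so far: 9)
  step 10: ref 2 -> HIT, frames=[2,4] (faults so far: 9)
  FIFO total faults: 9
--- LRU ---
  step 0: ref 2 -> FAULT, frames=[2,-] (faults so far: 1)
  step 1: ref 4 -> FAULT, frames=[2,4] (faults so far: 2)
  step 2: ref 1 -> FAULT, evict 2, frames=[1,4] (faults so far: 3)
  step 3: ref 2 -> FAULT, evict 4, frames=[1,2] (faults so far: 4)
  step 4: ref 4 -> FAULT, evict 1, frames=[4,2] (faults so far: 5)
  step 5: ref 1 -> FAULT, evict 2, frames=[4,1] (faults so far: 6)
  step 6: ref 4 -> HIT, frames=[4,1] (faults so far: 6)
  step 7: ref 5 -> FAULT, evict 1, frames=[4,5] (faults so far: 7)
  step 8: ref 4 -> HIT, frames=[4,5] (faults so far: 7)
  step 9: ref 2 -> FAULT, evict 5, frames=[4,2] (faults so far: 8)
  step 10: ref 2 -> HIT, frames=[4,2] (faults so far: 8)
  LRU total faults: 8
--- Optimal ---
  step 0: ref 2 -> FAULT, frames=[2,-] (faults so far: 1)
  step 1: ref 4 -> FAULT, frames=[2,4] (faults so far: 2)
  step 2: ref 1 -> FAULT, evict 4, frames=[2,1] (faults so far: 3)
  step 3: ref 2 -> HIT, frames=[2,1] (faults so far: 3)
  step 4: ref 4 -> FAULT, evict 2, frames=[4,1] (faults so far: 4)
  step 5: ref 1 -> HIT, frames=[4,1] (faults so far: 4)
  step 6: ref 4 -> HIT, frames=[4,1] (faults so far: 4)
  step 7: ref 5 -> FAULT, evict 1, frames=[4,5] (faults so far: 5)
  step 8: ref 4 -> HIT, frames=[4,5] (faults so far: 5)
  step 9: ref 2 -> FAULT, evict 4, frames=[2,5] (faults so far: 6)
  step 10: ref 2 -> HIT, frames=[2,5] (faults so far: 6)
  Optimal total faults: 6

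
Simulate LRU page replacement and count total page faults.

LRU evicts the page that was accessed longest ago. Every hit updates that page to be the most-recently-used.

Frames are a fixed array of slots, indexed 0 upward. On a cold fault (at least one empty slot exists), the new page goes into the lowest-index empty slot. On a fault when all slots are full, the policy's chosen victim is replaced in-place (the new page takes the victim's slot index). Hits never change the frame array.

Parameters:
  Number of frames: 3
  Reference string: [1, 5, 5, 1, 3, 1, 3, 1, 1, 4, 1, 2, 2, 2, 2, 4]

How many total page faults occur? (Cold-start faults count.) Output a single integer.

Step 0: ref 1 → FAULT, frames=[1,-,-]
Step 1: ref 5 → FAULT, frames=[1,5,-]
Step 2: ref 5 → HIT, frames=[1,5,-]
Step 3: ref 1 → HIT, frames=[1,5,-]
Step 4: ref 3 → FAULT, frames=[1,5,3]
Step 5: ref 1 → HIT, frames=[1,5,3]
Step 6: ref 3 → HIT, frames=[1,5,3]
Step 7: ref 1 → HIT, frames=[1,5,3]
Step 8: ref 1 → HIT, frames=[1,5,3]
Step 9: ref 4 → FAULT (evict 5), frames=[1,4,3]
Step 10: ref 1 → HIT, frames=[1,4,3]
Step 11: ref 2 → FAULT (evict 3), frames=[1,4,2]
Step 12: ref 2 → HIT, frames=[1,4,2]
Step 13: ref 2 → HIT, frames=[1,4,2]
Step 14: ref 2 → HIT, frames=[1,4,2]
Step 15: ref 4 → HIT, frames=[1,4,2]
Total faults: 5

Answer: 5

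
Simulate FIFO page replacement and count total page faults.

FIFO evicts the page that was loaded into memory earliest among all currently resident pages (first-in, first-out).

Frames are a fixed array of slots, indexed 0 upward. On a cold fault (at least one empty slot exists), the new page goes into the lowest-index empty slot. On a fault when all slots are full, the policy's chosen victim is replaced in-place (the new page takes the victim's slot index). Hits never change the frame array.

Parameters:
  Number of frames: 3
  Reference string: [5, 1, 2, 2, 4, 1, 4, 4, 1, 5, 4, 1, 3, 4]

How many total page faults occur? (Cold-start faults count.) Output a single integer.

Answer: 8

Derivation:
Step 0: ref 5 → FAULT, frames=[5,-,-]
Step 1: ref 1 → FAULT, frames=[5,1,-]
Step 2: ref 2 → FAULT, frames=[5,1,2]
Step 3: ref 2 → HIT, frames=[5,1,2]
Step 4: ref 4 → FAULT (evict 5), frames=[4,1,2]
Step 5: ref 1 → HIT, frames=[4,1,2]
Step 6: ref 4 → HIT, frames=[4,1,2]
Step 7: ref 4 → HIT, frames=[4,1,2]
Step 8: ref 1 → HIT, frames=[4,1,2]
Step 9: ref 5 → FAULT (evict 1), frames=[4,5,2]
Step 10: ref 4 → HIT, frames=[4,5,2]
Step 11: ref 1 → FAULT (evict 2), frames=[4,5,1]
Step 12: ref 3 → FAULT (evict 4), frames=[3,5,1]
Step 13: ref 4 → FAULT (evict 5), frames=[3,4,1]
Total faults: 8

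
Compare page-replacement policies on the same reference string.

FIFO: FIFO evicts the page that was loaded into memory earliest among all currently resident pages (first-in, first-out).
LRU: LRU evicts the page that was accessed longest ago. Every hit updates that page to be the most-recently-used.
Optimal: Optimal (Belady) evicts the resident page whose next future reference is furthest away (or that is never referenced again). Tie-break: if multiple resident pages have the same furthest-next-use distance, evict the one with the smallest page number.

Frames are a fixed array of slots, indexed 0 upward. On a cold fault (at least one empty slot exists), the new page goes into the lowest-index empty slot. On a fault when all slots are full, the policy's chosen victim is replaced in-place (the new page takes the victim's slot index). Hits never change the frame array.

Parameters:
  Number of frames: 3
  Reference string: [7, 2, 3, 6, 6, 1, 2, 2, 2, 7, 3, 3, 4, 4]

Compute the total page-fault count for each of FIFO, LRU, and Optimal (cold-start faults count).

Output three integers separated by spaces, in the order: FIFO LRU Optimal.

Answer: 9 9 7

Derivation:
--- FIFO ---
  step 0: ref 7 -> FAULT, frames=[7,-,-] (faults so far: 1)
  step 1: ref 2 -> FAULT, frames=[7,2,-] (faults so far: 2)
  step 2: ref 3 -> FAULT, frames=[7,2,3] (faults so far: 3)
  step 3: ref 6 -> FAULT, evict 7, frames=[6,2,3] (faults so far: 4)
  step 4: ref 6 -> HIT, frames=[6,2,3] (faults so far: 4)
  step 5: ref 1 -> FAULT, evict 2, frames=[6,1,3] (faults so far: 5)
  step 6: ref 2 -> FAULT, evict 3, frames=[6,1,2] (faults so far: 6)
  step 7: ref 2 -> HIT, frames=[6,1,2] (faults so far: 6)
  step 8: ref 2 -> HIT, frames=[6,1,2] (faults so far: 6)
  step 9: ref 7 -> FAULT, evict 6, frames=[7,1,2] (faults so far: 7)
  step 10: ref 3 -> FAULT, evict 1, frames=[7,3,2] (faults so far: 8)
  step 11: ref 3 -> HIT, frames=[7,3,2] (faults so far: 8)
  step 12: ref 4 -> FAULT, evict 2, frames=[7,3,4] (faults so far: 9)
  step 13: ref 4 -> HIT, frames=[7,3,4] (faults so far: 9)
  FIFO total faults: 9
--- LRU ---
  step 0: ref 7 -> FAULT, frames=[7,-,-] (faults so far: 1)
  step 1: ref 2 -> FAULT, frames=[7,2,-] (faults so far: 2)
  step 2: ref 3 -> FAULT, frames=[7,2,3] (faults so far: 3)
  step 3: ref 6 -> FAULT, evict 7, frames=[6,2,3] (faults so far: 4)
  step 4: ref 6 -> HIT, frames=[6,2,3] (faults so far: 4)
  step 5: ref 1 -> FAULT, evict 2, frames=[6,1,3] (faults so far: 5)
  step 6: ref 2 -> FAULT, evict 3, frames=[6,1,2] (faults so far: 6)
  step 7: ref 2 -> HIT, frames=[6,1,2] (faults so far: 6)
  step 8: ref 2 -> HIT, frames=[6,1,2] (faults so far: 6)
  step 9: ref 7 -> FAULT, evict 6, frames=[7,1,2] (faults so far: 7)
  step 10: ref 3 -> FAULT, evict 1, frames=[7,3,2] (faults so far: 8)
  step 11: ref 3 -> HIT, frames=[7,3,2] (faults so far: 8)
  step 12: ref 4 -> FAULT, evict 2, frames=[7,3,4] (faults so far: 9)
  step 13: ref 4 -> HIT, frames=[7,3,4] (faults so far: 9)
  LRU total faults: 9
--- Optimal ---
  step 0: ref 7 -> FAULT, frames=[7,-,-] (faults so far: 1)
  step 1: ref 2 -> FAULT, frames=[7,2,-] (faults so far: 2)
  step 2: ref 3 -> FAULT, frames=[7,2,3] (faults so far: 3)
  step 3: ref 6 -> FAULT, evict 3, frames=[7,2,6] (faults so far: 4)
  step 4: ref 6 -> HIT, frames=[7,2,6] (faults so far: 4)
  step 5: ref 1 -> FAULT, evict 6, frames=[7,2,1] (faults so far: 5)
  step 6: ref 2 -> HIT, frames=[7,2,1] (faults so far: 5)
  step 7: ref 2 -> HIT, frames=[7,2,1] (faults so far: 5)
  step 8: ref 2 -> HIT, frames=[7,2,1] (faults so far: 5)
  step 9: ref 7 -> HIT, frames=[7,2,1] (faults so far: 5)
  step 10: ref 3 -> FAULT, evict 1, frames=[7,2,3] (faults so far: 6)
  step 11: ref 3 -> HIT, frames=[7,2,3] (faults so far: 6)
  step 12: ref 4 -> FAULT, evict 2, frames=[7,4,3] (faults so far: 7)
  step 13: ref 4 -> HIT, frames=[7,4,3] (faults so far: 7)
  Optimal total faults: 7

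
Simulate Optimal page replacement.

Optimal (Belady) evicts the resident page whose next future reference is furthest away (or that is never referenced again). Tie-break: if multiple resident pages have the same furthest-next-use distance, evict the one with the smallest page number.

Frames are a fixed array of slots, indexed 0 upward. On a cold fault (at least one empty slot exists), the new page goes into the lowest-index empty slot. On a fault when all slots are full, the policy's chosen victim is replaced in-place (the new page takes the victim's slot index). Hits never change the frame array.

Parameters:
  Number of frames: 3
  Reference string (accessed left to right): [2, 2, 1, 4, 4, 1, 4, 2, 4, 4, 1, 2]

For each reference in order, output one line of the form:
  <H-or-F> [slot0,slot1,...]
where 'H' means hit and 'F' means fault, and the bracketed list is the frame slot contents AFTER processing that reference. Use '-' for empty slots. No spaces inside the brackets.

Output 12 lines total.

F [2,-,-]
H [2,-,-]
F [2,1,-]
F [2,1,4]
H [2,1,4]
H [2,1,4]
H [2,1,4]
H [2,1,4]
H [2,1,4]
H [2,1,4]
H [2,1,4]
H [2,1,4]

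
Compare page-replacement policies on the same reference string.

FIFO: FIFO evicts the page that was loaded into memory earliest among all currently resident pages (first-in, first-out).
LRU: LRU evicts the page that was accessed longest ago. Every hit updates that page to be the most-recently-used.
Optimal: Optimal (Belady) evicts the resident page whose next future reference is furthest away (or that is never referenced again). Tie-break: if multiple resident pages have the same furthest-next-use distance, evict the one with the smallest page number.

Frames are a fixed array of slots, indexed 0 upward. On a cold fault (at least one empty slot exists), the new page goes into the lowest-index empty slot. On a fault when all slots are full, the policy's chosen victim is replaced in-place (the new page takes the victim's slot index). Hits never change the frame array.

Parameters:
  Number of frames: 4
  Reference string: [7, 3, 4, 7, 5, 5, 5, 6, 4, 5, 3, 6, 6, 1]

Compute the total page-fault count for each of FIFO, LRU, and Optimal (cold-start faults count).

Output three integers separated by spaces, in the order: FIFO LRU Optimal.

Answer: 6 7 6

Derivation:
--- FIFO ---
  step 0: ref 7 -> FAULT, frames=[7,-,-,-] (faults so far: 1)
  step 1: ref 3 -> FAULT, frames=[7,3,-,-] (faults so far: 2)
  step 2: ref 4 -> FAULT, frames=[7,3,4,-] (faults so far: 3)
  step 3: ref 7 -> HIT, frames=[7,3,4,-] (faults so far: 3)
  step 4: ref 5 -> FAULT, frames=[7,3,4,5] (faults so far: 4)
  step 5: ref 5 -> HIT, frames=[7,3,4,5] (faults so far: 4)
  step 6: ref 5 -> HIT, frames=[7,3,4,5] (faults so far: 4)
  step 7: ref 6 -> FAULT, evict 7, frames=[6,3,4,5] (faults so far: 5)
  step 8: ref 4 -> HIT, frames=[6,3,4,5] (faults so far: 5)
  step 9: ref 5 -> HIT, frames=[6,3,4,5] (faults so far: 5)
  step 10: ref 3 -> HIT, frames=[6,3,4,5] (faults so far: 5)
  step 11: ref 6 -> HIT, frames=[6,3,4,5] (faults so far: 5)
  step 12: ref 6 -> HIT, frames=[6,3,4,5] (faults so far: 5)
  step 13: ref 1 -> FAULT, evict 3, frames=[6,1,4,5] (faults so far: 6)
  FIFO total faults: 6
--- LRU ---
  step 0: ref 7 -> FAULT, frames=[7,-,-,-] (faults so far: 1)
  step 1: ref 3 -> FAULT, frames=[7,3,-,-] (faults so far: 2)
  step 2: ref 4 -> FAULT, frames=[7,3,4,-] (faults so far: 3)
  step 3: ref 7 -> HIT, frames=[7,3,4,-] (faults so far: 3)
  step 4: ref 5 -> FAULT, frames=[7,3,4,5] (faults so far: 4)
  step 5: ref 5 -> HIT, frames=[7,3,4,5] (faults so far: 4)
  step 6: ref 5 -> HIT, frames=[7,3,4,5] (faults so far: 4)
  step 7: ref 6 -> FAULT, evict 3, frames=[7,6,4,5] (faults so far: 5)
  step 8: ref 4 -> HIT, frames=[7,6,4,5] (faults so far: 5)
  step 9: ref 5 -> HIT, frames=[7,6,4,5] (faults so far: 5)
  step 10: ref 3 -> FAULT, evict 7, frames=[3,6,4,5] (faults so far: 6)
  step 11: ref 6 -> HIT, frames=[3,6,4,5] (faults so far: 6)
  step 12: ref 6 -> HIT, frames=[3,6,4,5] (faults so far: 6)
  step 13: ref 1 -> FAULT, evict 4, frames=[3,6,1,5] (faults so far: 7)
  LRU total faults: 7
--- Optimal ---
  step 0: ref 7 -> FAULT, frames=[7,-,-,-] (faults so far: 1)
  step 1: ref 3 -> FAULT, frames=[7,3,-,-] (faults so far: 2)
  step 2: ref 4 -> FAULT, frames=[7,3,4,-] (faults so far: 3)
  step 3: ref 7 -> HIT, frames=[7,3,4,-] (faults so far: 3)
  step 4: ref 5 -> FAULT, frames=[7,3,4,5] (faults so far: 4)
  step 5: ref 5 -> HIT, frames=[7,3,4,5] (faults so far: 4)
  step 6: ref 5 -> HIT, frames=[7,3,4,5] (faults so far: 4)
  step 7: ref 6 -> FAULT, evict 7, frames=[6,3,4,5] (faults so far: 5)
  step 8: ref 4 -> HIT, frames=[6,3,4,5] (faults so far: 5)
  step 9: ref 5 -> HIT, frames=[6,3,4,5] (faults so far: 5)
  step 10: ref 3 -> HIT, frames=[6,3,4,5] (faults so far: 5)
  step 11: ref 6 -> HIT, frames=[6,3,4,5] (faults so far: 5)
  step 12: ref 6 -> HIT, frames=[6,3,4,5] (faults so far: 5)
  step 13: ref 1 -> FAULT, evict 3, frames=[6,1,4,5] (faults so far: 6)
  Optimal total faults: 6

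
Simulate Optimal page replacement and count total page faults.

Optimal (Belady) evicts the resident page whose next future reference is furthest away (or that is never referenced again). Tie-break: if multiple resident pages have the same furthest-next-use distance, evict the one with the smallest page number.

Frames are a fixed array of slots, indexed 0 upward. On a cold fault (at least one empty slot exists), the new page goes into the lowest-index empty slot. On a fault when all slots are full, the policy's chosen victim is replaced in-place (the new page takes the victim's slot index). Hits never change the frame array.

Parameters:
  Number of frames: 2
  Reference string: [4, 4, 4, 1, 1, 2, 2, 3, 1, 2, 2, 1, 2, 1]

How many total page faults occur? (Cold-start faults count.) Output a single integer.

Step 0: ref 4 → FAULT, frames=[4,-]
Step 1: ref 4 → HIT, frames=[4,-]
Step 2: ref 4 → HIT, frames=[4,-]
Step 3: ref 1 → FAULT, frames=[4,1]
Step 4: ref 1 → HIT, frames=[4,1]
Step 5: ref 2 → FAULT (evict 4), frames=[2,1]
Step 6: ref 2 → HIT, frames=[2,1]
Step 7: ref 3 → FAULT (evict 2), frames=[3,1]
Step 8: ref 1 → HIT, frames=[3,1]
Step 9: ref 2 → FAULT (evict 3), frames=[2,1]
Step 10: ref 2 → HIT, frames=[2,1]
Step 11: ref 1 → HIT, frames=[2,1]
Step 12: ref 2 → HIT, frames=[2,1]
Step 13: ref 1 → HIT, frames=[2,1]
Total faults: 5

Answer: 5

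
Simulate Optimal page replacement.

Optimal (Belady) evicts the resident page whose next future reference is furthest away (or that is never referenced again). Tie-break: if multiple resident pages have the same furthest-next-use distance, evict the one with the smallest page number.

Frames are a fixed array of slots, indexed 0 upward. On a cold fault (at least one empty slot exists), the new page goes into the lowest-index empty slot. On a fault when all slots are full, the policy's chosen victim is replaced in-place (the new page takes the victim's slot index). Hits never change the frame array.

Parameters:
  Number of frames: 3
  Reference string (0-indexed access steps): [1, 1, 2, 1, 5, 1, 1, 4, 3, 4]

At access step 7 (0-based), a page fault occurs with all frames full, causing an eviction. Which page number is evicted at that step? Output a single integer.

Step 0: ref 1 -> FAULT, frames=[1,-,-]
Step 1: ref 1 -> HIT, frames=[1,-,-]
Step 2: ref 2 -> FAULT, frames=[1,2,-]
Step 3: ref 1 -> HIT, frames=[1,2,-]
Step 4: ref 5 -> FAULT, frames=[1,2,5]
Step 5: ref 1 -> HIT, frames=[1,2,5]
Step 6: ref 1 -> HIT, frames=[1,2,5]
Step 7: ref 4 -> FAULT, evict 1, frames=[4,2,5]
At step 7: evicted page 1

Answer: 1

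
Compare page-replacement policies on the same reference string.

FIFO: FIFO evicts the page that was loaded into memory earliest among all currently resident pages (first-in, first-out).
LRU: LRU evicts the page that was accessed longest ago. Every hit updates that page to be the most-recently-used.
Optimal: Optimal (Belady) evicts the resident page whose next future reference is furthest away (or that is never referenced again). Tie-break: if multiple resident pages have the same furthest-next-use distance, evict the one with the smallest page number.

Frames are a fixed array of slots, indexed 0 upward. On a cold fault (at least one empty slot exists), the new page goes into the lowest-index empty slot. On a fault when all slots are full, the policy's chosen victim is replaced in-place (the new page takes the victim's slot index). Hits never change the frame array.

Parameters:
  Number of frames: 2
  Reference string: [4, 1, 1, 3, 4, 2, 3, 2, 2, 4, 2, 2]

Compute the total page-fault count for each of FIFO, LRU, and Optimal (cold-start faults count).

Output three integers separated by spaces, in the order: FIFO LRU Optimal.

Answer: 8 7 5

Derivation:
--- FIFO ---
  step 0: ref 4 -> FAULT, frames=[4,-] (faults so far: 1)
  step 1: ref 1 -> FAULT, frames=[4,1] (faults so far: 2)
  step 2: ref 1 -> HIT, frames=[4,1] (faults so far: 2)
  step 3: ref 3 -> FAULT, evict 4, frames=[3,1] (faults so far: 3)
  step 4: ref 4 -> FAULT, evict 1, frames=[3,4] (faults so far: 4)
  step 5: ref 2 -> FAULT, evict 3, frames=[2,4] (faults so far: 5)
  step 6: ref 3 -> FAULT, evict 4, frames=[2,3] (faults so far: 6)
  step 7: ref 2 -> HIT, frames=[2,3] (faults so far: 6)
  step 8: ref 2 -> HIT, frames=[2,3] (faults so far: 6)
  step 9: ref 4 -> FAULT, evict 2, frames=[4,3] (faults so far: 7)
  step 10: ref 2 -> FAULT, evict 3, frames=[4,2] (faults so far: 8)
  step 11: ref 2 -> HIT, frames=[4,2] (faults so far: 8)
  FIFO total faults: 8
--- LRU ---
  step 0: ref 4 -> FAULT, frames=[4,-] (faults so far: 1)
  step 1: ref 1 -> FAULT, frames=[4,1] (faults so far: 2)
  step 2: ref 1 -> HIT, frames=[4,1] (faults so far: 2)
  step 3: ref 3 -> FAULT, evict 4, frames=[3,1] (faults so far: 3)
  step 4: ref 4 -> FAULT, evict 1, frames=[3,4] (faults so far: 4)
  step 5: ref 2 -> FAULT, evict 3, frames=[2,4] (faults so far: 5)
  step 6: ref 3 -> FAULT, evict 4, frames=[2,3] (faults so far: 6)
  step 7: ref 2 -> HIT, frames=[2,3] (faults so far: 6)
  step 8: ref 2 -> HIT, frames=[2,3] (faults so far: 6)
  step 9: ref 4 -> FAULT, evict 3, frames=[2,4] (faults so far: 7)
  step 10: ref 2 -> HIT, frames=[2,4] (faults so far: 7)
  step 11: ref 2 -> HIT, frames=[2,4] (faults so far: 7)
  LRU total faults: 7
--- Optimal ---
  step 0: ref 4 -> FAULT, frames=[4,-] (faults so far: 1)
  step 1: ref 1 -> FAULT, frames=[4,1] (faults so far: 2)
  step 2: ref 1 -> HIT, frames=[4,1] (faults so far: 2)
  step 3: ref 3 -> FAULT, evict 1, frames=[4,3] (faults so far: 3)
  step 4: ref 4 -> HIT, frames=[4,3] (faults so far: 3)
  step 5: ref 2 -> FAULT, evict 4, frames=[2,3] (faults so far: 4)
  step 6: ref 3 -> HIT, frames=[2,3] (faults so far: 4)
  step 7: ref 2 -> HIT, frames=[2,3] (faults so far: 4)
  step 8: ref 2 -> HIT, frames=[2,3] (faults so far: 4)
  step 9: ref 4 -> FAULT, evict 3, frames=[2,4] (faults so far: 5)
  step 10: ref 2 -> HIT, frames=[2,4] (faults so far: 5)
  step 11: ref 2 -> HIT, frames=[2,4] (faults so far: 5)
  Optimal total faults: 5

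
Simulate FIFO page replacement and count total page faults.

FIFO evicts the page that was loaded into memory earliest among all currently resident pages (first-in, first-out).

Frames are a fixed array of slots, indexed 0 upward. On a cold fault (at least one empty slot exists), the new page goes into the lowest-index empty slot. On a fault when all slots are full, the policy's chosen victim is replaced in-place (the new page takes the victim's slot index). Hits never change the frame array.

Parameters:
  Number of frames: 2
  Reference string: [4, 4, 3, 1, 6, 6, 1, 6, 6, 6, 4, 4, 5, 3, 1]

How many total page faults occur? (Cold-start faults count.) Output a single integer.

Answer: 8

Derivation:
Step 0: ref 4 → FAULT, frames=[4,-]
Step 1: ref 4 → HIT, frames=[4,-]
Step 2: ref 3 → FAULT, frames=[4,3]
Step 3: ref 1 → FAULT (evict 4), frames=[1,3]
Step 4: ref 6 → FAULT (evict 3), frames=[1,6]
Step 5: ref 6 → HIT, frames=[1,6]
Step 6: ref 1 → HIT, frames=[1,6]
Step 7: ref 6 → HIT, frames=[1,6]
Step 8: ref 6 → HIT, frames=[1,6]
Step 9: ref 6 → HIT, frames=[1,6]
Step 10: ref 4 → FAULT (evict 1), frames=[4,6]
Step 11: ref 4 → HIT, frames=[4,6]
Step 12: ref 5 → FAULT (evict 6), frames=[4,5]
Step 13: ref 3 → FAULT (evict 4), frames=[3,5]
Step 14: ref 1 → FAULT (evict 5), frames=[3,1]
Total faults: 8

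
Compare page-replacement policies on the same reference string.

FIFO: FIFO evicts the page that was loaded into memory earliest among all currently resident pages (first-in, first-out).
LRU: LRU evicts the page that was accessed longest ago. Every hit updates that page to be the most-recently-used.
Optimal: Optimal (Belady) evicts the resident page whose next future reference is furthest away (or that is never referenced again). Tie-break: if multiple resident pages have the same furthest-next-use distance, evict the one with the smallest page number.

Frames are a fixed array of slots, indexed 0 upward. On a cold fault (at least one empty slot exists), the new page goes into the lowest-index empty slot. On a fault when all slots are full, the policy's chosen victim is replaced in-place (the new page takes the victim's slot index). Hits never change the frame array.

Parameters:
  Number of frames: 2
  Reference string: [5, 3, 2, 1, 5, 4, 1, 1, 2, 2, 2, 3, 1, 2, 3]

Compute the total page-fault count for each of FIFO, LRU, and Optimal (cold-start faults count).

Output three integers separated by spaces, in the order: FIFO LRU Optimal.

Answer: 12 12 8

Derivation:
--- FIFO ---
  step 0: ref 5 -> FAULT, frames=[5,-] (faults so far: 1)
  step 1: ref 3 -> FAULT, frames=[5,3] (faults so far: 2)
  step 2: ref 2 -> FAULT, evict 5, frames=[2,3] (faults so far: 3)
  step 3: ref 1 -> FAULT, evict 3, frames=[2,1] (faults so far: 4)
  step 4: ref 5 -> FAULT, evict 2, frames=[5,1] (faults so far: 5)
  step 5: ref 4 -> FAULT, evict 1, frames=[5,4] (faults so far: 6)
  step 6: ref 1 -> FAULT, evict 5, frames=[1,4] (faults so far: 7)
  step 7: ref 1 -> HIT, frames=[1,4] (faults so far: 7)
  step 8: ref 2 -> FAULT, evict 4, frames=[1,2] (faults so far: 8)
  step 9: ref 2 -> HIT, frames=[1,2] (faults so far: 8)
  step 10: ref 2 -> HIT, frames=[1,2] (faults so far: 8)
  step 11: ref 3 -> FAULT, evict 1, frames=[3,2] (faults so far: 9)
  step 12: ref 1 -> FAULT, evict 2, frames=[3,1] (faults so far: 10)
  step 13: ref 2 -> FAULT, evict 3, frames=[2,1] (faults so far: 11)
  step 14: ref 3 -> FAULT, evict 1, frames=[2,3] (faults so far: 12)
  FIFO total faults: 12
--- LRU ---
  step 0: ref 5 -> FAULT, frames=[5,-] (faults so far: 1)
  step 1: ref 3 -> FAULT, frames=[5,3] (faults so far: 2)
  step 2: ref 2 -> FAULT, evict 5, frames=[2,3] (faults so far: 3)
  step 3: ref 1 -> FAULT, evict 3, frames=[2,1] (faults so far: 4)
  step 4: ref 5 -> FAULT, evict 2, frames=[5,1] (faults so far: 5)
  step 5: ref 4 -> FAULT, evict 1, frames=[5,4] (faults so far: 6)
  step 6: ref 1 -> FAULT, evict 5, frames=[1,4] (faults so far: 7)
  step 7: ref 1 -> HIT, frames=[1,4] (faults so far: 7)
  step 8: ref 2 -> FAULT, evict 4, frames=[1,2] (faults so far: 8)
  step 9: ref 2 -> HIT, frames=[1,2] (faults so far: 8)
  step 10: ref 2 -> HIT, frames=[1,2] (faults so far: 8)
  step 11: ref 3 -> FAULT, evict 1, frames=[3,2] (faults so far: 9)
  step 12: ref 1 -> FAULT, evict 2, frames=[3,1] (faults so far: 10)
  step 13: ref 2 -> FAULT, evict 3, frames=[2,1] (faults so far: 11)
  step 14: ref 3 -> FAULT, evict 1, frames=[2,3] (faults so far: 12)
  LRU total faults: 12
--- Optimal ---
  step 0: ref 5 -> FAULT, frames=[5,-] (faults so far: 1)
  step 1: ref 3 -> FAULT, frames=[5,3] (faults so far: 2)
  step 2: ref 2 -> FAULT, evict 3, frames=[5,2] (faults so far: 3)
  step 3: ref 1 -> FAULT, evict 2, frames=[5,1] (faults so far: 4)
  step 4: ref 5 -> HIT, frames=[5,1] (faults so far: 4)
  step 5: ref 4 -> FAULT, evict 5, frames=[4,1] (faults so far: 5)
  step 6: ref 1 -> HIT, frames=[4,1] (faults so far: 5)
  step 7: ref 1 -> HIT, frames=[4,1] (faults so far: 5)
  step 8: ref 2 -> FAULT, evict 4, frames=[2,1] (faults so far: 6)
  step 9: ref 2 -> HIT, frames=[2,1] (faults so far: 6)
  step 10: ref 2 -> HIT, frames=[2,1] (faults so far: 6)
  step 11: ref 3 -> FAULT, evict 2, frames=[3,1] (faults so far: 7)
  step 12: ref 1 -> HIT, frames=[3,1] (faults so far: 7)
  step 13: ref 2 -> FAULT, evict 1, frames=[3,2] (faults so far: 8)
  step 14: ref 3 -> HIT, frames=[3,2] (faults so far: 8)
  Optimal total faults: 8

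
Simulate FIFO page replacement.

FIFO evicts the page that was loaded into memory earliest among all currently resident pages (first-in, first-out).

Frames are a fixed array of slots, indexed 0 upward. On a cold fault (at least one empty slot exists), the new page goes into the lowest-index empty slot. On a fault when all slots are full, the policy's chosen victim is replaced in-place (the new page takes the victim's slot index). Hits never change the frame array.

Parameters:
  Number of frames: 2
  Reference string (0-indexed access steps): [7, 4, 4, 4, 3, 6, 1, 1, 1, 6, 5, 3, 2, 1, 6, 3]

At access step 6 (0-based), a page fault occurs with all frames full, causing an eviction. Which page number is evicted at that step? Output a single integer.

Step 0: ref 7 -> FAULT, frames=[7,-]
Step 1: ref 4 -> FAULT, frames=[7,4]
Step 2: ref 4 -> HIT, frames=[7,4]
Step 3: ref 4 -> HIT, frames=[7,4]
Step 4: ref 3 -> FAULT, evict 7, frames=[3,4]
Step 5: ref 6 -> FAULT, evict 4, frames=[3,6]
Step 6: ref 1 -> FAULT, evict 3, frames=[1,6]
At step 6: evicted page 3

Answer: 3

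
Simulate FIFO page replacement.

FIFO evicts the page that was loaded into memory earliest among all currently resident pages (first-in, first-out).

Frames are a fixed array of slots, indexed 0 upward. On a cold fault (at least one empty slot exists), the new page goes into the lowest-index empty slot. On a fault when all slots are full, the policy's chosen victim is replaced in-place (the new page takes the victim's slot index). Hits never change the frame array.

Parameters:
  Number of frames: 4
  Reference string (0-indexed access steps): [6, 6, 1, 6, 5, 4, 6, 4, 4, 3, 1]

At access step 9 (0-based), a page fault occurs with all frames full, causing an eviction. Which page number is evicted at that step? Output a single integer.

Answer: 6

Derivation:
Step 0: ref 6 -> FAULT, frames=[6,-,-,-]
Step 1: ref 6 -> HIT, frames=[6,-,-,-]
Step 2: ref 1 -> FAULT, frames=[6,1,-,-]
Step 3: ref 6 -> HIT, frames=[6,1,-,-]
Step 4: ref 5 -> FAULT, frames=[6,1,5,-]
Step 5: ref 4 -> FAULT, frames=[6,1,5,4]
Step 6: ref 6 -> HIT, frames=[6,1,5,4]
Step 7: ref 4 -> HIT, frames=[6,1,5,4]
Step 8: ref 4 -> HIT, frames=[6,1,5,4]
Step 9: ref 3 -> FAULT, evict 6, frames=[3,1,5,4]
At step 9: evicted page 6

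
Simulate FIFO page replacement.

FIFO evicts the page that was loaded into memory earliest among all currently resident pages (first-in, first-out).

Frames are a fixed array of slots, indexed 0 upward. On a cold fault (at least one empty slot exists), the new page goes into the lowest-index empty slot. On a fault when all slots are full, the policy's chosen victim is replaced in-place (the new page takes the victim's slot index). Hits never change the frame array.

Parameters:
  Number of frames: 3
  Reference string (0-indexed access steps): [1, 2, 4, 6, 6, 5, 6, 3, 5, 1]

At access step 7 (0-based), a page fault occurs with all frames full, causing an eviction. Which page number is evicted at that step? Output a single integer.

Step 0: ref 1 -> FAULT, frames=[1,-,-]
Step 1: ref 2 -> FAULT, frames=[1,2,-]
Step 2: ref 4 -> FAULT, frames=[1,2,4]
Step 3: ref 6 -> FAULT, evict 1, frames=[6,2,4]
Step 4: ref 6 -> HIT, frames=[6,2,4]
Step 5: ref 5 -> FAULT, evict 2, frames=[6,5,4]
Step 6: ref 6 -> HIT, frames=[6,5,4]
Step 7: ref 3 -> FAULT, evict 4, frames=[6,5,3]
At step 7: evicted page 4

Answer: 4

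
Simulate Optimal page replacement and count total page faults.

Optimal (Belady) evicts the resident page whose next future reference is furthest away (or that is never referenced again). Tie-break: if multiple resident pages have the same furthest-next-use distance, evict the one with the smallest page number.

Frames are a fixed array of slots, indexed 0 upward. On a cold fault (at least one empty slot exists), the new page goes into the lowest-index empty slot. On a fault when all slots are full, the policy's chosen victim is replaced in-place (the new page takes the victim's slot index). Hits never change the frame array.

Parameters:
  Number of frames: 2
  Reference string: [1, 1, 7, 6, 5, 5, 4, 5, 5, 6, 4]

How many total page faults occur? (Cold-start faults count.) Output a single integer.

Step 0: ref 1 → FAULT, frames=[1,-]
Step 1: ref 1 → HIT, frames=[1,-]
Step 2: ref 7 → FAULT, frames=[1,7]
Step 3: ref 6 → FAULT (evict 1), frames=[6,7]
Step 4: ref 5 → FAULT (evict 7), frames=[6,5]
Step 5: ref 5 → HIT, frames=[6,5]
Step 6: ref 4 → FAULT (evict 6), frames=[4,5]
Step 7: ref 5 → HIT, frames=[4,5]
Step 8: ref 5 → HIT, frames=[4,5]
Step 9: ref 6 → FAULT (evict 5), frames=[4,6]
Step 10: ref 4 → HIT, frames=[4,6]
Total faults: 6

Answer: 6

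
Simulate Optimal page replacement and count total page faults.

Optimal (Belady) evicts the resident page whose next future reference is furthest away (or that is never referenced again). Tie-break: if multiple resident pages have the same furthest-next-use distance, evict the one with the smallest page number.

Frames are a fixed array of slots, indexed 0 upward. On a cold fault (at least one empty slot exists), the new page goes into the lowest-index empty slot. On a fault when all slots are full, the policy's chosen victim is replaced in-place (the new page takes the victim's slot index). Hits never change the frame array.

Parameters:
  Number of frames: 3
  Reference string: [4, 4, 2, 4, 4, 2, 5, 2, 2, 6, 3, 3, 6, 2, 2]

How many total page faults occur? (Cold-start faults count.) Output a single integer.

Step 0: ref 4 → FAULT, frames=[4,-,-]
Step 1: ref 4 → HIT, frames=[4,-,-]
Step 2: ref 2 → FAULT, frames=[4,2,-]
Step 3: ref 4 → HIT, frames=[4,2,-]
Step 4: ref 4 → HIT, frames=[4,2,-]
Step 5: ref 2 → HIT, frames=[4,2,-]
Step 6: ref 5 → FAULT, frames=[4,2,5]
Step 7: ref 2 → HIT, frames=[4,2,5]
Step 8: ref 2 → HIT, frames=[4,2,5]
Step 9: ref 6 → FAULT (evict 4), frames=[6,2,5]
Step 10: ref 3 → FAULT (evict 5), frames=[6,2,3]
Step 11: ref 3 → HIT, frames=[6,2,3]
Step 12: ref 6 → HIT, frames=[6,2,3]
Step 13: ref 2 → HIT, frames=[6,2,3]
Step 14: ref 2 → HIT, frames=[6,2,3]
Total faults: 5

Answer: 5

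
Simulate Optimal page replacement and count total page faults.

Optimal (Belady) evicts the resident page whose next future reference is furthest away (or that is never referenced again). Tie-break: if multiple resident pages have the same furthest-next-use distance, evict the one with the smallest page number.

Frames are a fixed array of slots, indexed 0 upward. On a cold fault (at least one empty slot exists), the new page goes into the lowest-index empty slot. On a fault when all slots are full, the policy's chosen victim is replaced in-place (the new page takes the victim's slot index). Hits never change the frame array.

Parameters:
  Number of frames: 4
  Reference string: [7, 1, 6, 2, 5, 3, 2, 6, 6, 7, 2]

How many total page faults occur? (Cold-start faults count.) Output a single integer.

Step 0: ref 7 → FAULT, frames=[7,-,-,-]
Step 1: ref 1 → FAULT, frames=[7,1,-,-]
Step 2: ref 6 → FAULT, frames=[7,1,6,-]
Step 3: ref 2 → FAULT, frames=[7,1,6,2]
Step 4: ref 5 → FAULT (evict 1), frames=[7,5,6,2]
Step 5: ref 3 → FAULT (evict 5), frames=[7,3,6,2]
Step 6: ref 2 → HIT, frames=[7,3,6,2]
Step 7: ref 6 → HIT, frames=[7,3,6,2]
Step 8: ref 6 → HIT, frames=[7,3,6,2]
Step 9: ref 7 → HIT, frames=[7,3,6,2]
Step 10: ref 2 → HIT, frames=[7,3,6,2]
Total faults: 6

Answer: 6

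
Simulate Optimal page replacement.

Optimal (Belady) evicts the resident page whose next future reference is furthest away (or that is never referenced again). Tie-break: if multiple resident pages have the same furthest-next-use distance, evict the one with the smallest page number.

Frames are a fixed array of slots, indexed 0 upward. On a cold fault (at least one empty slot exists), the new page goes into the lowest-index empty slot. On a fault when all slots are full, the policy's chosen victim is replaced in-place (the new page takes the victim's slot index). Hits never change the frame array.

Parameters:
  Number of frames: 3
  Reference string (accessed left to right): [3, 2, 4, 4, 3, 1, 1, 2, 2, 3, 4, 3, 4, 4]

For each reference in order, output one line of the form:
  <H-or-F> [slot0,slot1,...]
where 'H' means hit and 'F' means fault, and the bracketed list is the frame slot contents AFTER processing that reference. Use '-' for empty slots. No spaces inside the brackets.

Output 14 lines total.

F [3,-,-]
F [3,2,-]
F [3,2,4]
H [3,2,4]
H [3,2,4]
F [3,2,1]
H [3,2,1]
H [3,2,1]
H [3,2,1]
H [3,2,1]
F [3,2,4]
H [3,2,4]
H [3,2,4]
H [3,2,4]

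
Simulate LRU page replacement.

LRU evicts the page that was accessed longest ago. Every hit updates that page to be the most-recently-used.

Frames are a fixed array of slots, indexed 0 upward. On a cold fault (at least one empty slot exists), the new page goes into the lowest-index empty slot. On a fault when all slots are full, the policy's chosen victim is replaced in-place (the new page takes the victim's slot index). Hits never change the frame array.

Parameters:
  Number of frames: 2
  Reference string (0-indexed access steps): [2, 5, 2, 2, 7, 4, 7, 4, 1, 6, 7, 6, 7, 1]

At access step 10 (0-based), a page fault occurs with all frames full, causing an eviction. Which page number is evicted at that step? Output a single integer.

Answer: 1

Derivation:
Step 0: ref 2 -> FAULT, frames=[2,-]
Step 1: ref 5 -> FAULT, frames=[2,5]
Step 2: ref 2 -> HIT, frames=[2,5]
Step 3: ref 2 -> HIT, frames=[2,5]
Step 4: ref 7 -> FAULT, evict 5, frames=[2,7]
Step 5: ref 4 -> FAULT, evict 2, frames=[4,7]
Step 6: ref 7 -> HIT, frames=[4,7]
Step 7: ref 4 -> HIT, frames=[4,7]
Step 8: ref 1 -> FAULT, evict 7, frames=[4,1]
Step 9: ref 6 -> FAULT, evict 4, frames=[6,1]
Step 10: ref 7 -> FAULT, evict 1, frames=[6,7]
At step 10: evicted page 1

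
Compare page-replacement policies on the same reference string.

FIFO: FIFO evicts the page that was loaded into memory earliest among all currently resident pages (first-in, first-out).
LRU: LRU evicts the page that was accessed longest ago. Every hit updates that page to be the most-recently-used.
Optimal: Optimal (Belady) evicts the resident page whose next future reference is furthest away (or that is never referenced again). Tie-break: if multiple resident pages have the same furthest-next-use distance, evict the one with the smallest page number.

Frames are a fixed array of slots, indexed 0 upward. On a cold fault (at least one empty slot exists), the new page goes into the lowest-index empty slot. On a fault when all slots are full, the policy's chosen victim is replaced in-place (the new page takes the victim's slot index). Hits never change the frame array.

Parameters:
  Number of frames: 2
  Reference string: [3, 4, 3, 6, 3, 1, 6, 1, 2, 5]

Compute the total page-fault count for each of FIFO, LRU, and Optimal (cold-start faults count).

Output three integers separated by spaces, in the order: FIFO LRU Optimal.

Answer: 8 7 6

Derivation:
--- FIFO ---
  step 0: ref 3 -> FAULT, frames=[3,-] (faults so far: 1)
  step 1: ref 4 -> FAULT, frames=[3,4] (faults so far: 2)
  step 2: ref 3 -> HIT, frames=[3,4] (faults so far: 2)
  step 3: ref 6 -> FAULT, evict 3, frames=[6,4] (faults so far: 3)
  step 4: ref 3 -> FAULT, evict 4, frames=[6,3] (faults so far: 4)
  step 5: ref 1 -> FAULT, evict 6, frames=[1,3] (faults so far: 5)
  step 6: ref 6 -> FAULT, evict 3, frames=[1,6] (faults so far: 6)
  step 7: ref 1 -> HIT, frames=[1,6] (faults so far: 6)
  step 8: ref 2 -> FAULT, evict 1, frames=[2,6] (faults so far: 7)
  step 9: ref 5 -> FAULT, evict 6, frames=[2,5] (faults so far: 8)
  FIFO total faults: 8
--- LRU ---
  step 0: ref 3 -> FAULT, frames=[3,-] (faults so far: 1)
  step 1: ref 4 -> FAULT, frames=[3,4] (faults so far: 2)
  step 2: ref 3 -> HIT, frames=[3,4] (faults so far: 2)
  step 3: ref 6 -> FAULT, evict 4, frames=[3,6] (faults so far: 3)
  step 4: ref 3 -> HIT, frames=[3,6] (faults so far: 3)
  step 5: ref 1 -> FAULT, evict 6, frames=[3,1] (faults so far: 4)
  step 6: ref 6 -> FAULT, evict 3, frames=[6,1] (faults so far: 5)
  step 7: ref 1 -> HIT, frames=[6,1] (faults so far: 5)
  step 8: ref 2 -> FAULT, evict 6, frames=[2,1] (faults so far: 6)
  step 9: ref 5 -> FAULT, evict 1, frames=[2,5] (faults so far: 7)
  LRU total faults: 7
--- Optimal ---
  step 0: ref 3 -> FAULT, frames=[3,-] (faults so far: 1)
  step 1: ref 4 -> FAULT, frames=[3,4] (faults so far: 2)
  step 2: ref 3 -> HIT, frames=[3,4] (faults so far: 2)
  step 3: ref 6 -> FAULT, evict 4, frames=[3,6] (faults so far: 3)
  step 4: ref 3 -> HIT, frames=[3,6] (faults so far: 3)
  step 5: ref 1 -> FAULT, evict 3, frames=[1,6] (faults so far: 4)
  step 6: ref 6 -> HIT, frames=[1,6] (faults so far: 4)
  step 7: ref 1 -> HIT, frames=[1,6] (faults so far: 4)
  step 8: ref 2 -> FAULT, evict 1, frames=[2,6] (faults so far: 5)
  step 9: ref 5 -> FAULT, evict 2, frames=[5,6] (faults so far: 6)
  Optimal total faults: 6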